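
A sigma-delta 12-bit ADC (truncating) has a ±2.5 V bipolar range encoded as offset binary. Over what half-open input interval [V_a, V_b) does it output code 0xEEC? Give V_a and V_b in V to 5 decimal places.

[2.16309 V, 2.16431 V)

LSB = 5/2^12 = 1.221 mV.
Code 0xEEC = 3820 decimal.
V_a = V_low + 3820·LSB = 2.16309 V; V_b = V_low + 3821·LSB = 2.16431 V.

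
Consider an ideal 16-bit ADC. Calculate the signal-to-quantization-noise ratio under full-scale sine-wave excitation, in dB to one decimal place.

SNR ≈ 6.02·N + 1.76 dB = 6.02·16 + 1.76 = 98.08 dB.

98.1 dB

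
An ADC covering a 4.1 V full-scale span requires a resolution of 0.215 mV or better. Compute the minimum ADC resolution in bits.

Number of steps required ≥ 4.1 V / 0.215 mV = 19069.77.
Need 2^N ≥ 19069.77; 2^14 = 16384, 2^15 = 32768.
Minimum N = 15.

15 bits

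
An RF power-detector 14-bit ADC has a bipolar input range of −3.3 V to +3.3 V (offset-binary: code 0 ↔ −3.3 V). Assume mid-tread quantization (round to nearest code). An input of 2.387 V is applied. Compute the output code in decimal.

LSB = 6.6 V / 16384 = 402.83 µV.
(V_in − V_low)/LSB = (2.387 − (−3.3)) / 0.000402832 = 14117.547.
Round → code 14118.

code 14118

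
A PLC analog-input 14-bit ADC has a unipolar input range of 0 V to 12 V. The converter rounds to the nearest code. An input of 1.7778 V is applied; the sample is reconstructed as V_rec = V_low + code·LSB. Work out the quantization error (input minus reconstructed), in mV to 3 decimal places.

0.212 mV

LSB = 12/2^14 = 0.732 mV.
Scaled input = 2427.2896 LSBs, so code = 2427.
Code 2427 maps back to 0 + 2427×0.000732422 V = 1.7775879 V.
V_in − V_rec = 0.000212109 V = 0.212 mV.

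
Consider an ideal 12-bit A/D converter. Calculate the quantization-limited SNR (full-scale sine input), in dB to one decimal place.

SNR ≈ 6.02·N + 1.76 dB = 6.02·12 + 1.76 = 74.00 dB.

74.0 dB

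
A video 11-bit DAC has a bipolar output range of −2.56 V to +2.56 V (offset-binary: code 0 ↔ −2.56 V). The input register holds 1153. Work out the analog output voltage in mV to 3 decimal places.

LSB = 5.12 V / 2^11 = 2.500 mV.
V_out = (−2.56) + 1153 × 0.0025 V = 0.3225 V.
= 322.500 mV.

322.500 mV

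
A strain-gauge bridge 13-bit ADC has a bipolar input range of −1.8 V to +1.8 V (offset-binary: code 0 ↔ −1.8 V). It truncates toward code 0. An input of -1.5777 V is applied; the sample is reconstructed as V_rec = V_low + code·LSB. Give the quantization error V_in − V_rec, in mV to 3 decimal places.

0.376 mV

Step size: 3.6 V ÷ 2^13 = 439.45 µV.
(V_in − V_low)/LSB = (-1.5777 − (−1.8))/0.000439453 = 505.8560 → code 505 (floor).
V_rec = (−1.8) + 505·0.000439453 = -1.5780762 V.
Error = -1.5777 − (−1.5780762) = 0.000376172 V = 0.376 mV.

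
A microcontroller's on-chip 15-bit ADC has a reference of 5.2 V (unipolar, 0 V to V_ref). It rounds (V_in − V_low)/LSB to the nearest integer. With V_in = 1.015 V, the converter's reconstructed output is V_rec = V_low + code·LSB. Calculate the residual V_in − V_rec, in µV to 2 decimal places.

Step size: 5.2 V ÷ 2^15 = 158.69 µV.
(1.015 − 0)/0.000158691 = 6396.0615; round gives code 6396.
Reconstructed: 1.0149902 V.
Error = 1.015 − 1.0149902 = 9.76563e-06 V = 9.77 µV.

9.77 µV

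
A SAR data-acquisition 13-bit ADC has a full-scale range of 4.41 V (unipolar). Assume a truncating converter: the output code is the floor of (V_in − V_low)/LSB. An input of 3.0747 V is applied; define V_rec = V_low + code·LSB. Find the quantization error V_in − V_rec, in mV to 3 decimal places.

Step size: 4.41 V ÷ 2^13 = 0.538 mV.
Scaled input = 5711.5516 LSBs, so code = 5711.
Reconstructed: 3.0744031 V.
V_in − V_rec = 0.000296924 V = 0.297 mV.

0.297 mV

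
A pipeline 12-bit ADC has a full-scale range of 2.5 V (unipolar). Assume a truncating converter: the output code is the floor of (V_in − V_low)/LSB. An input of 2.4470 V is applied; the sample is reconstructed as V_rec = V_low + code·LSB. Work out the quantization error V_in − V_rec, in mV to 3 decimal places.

0.101 mV

LSB = 2.5/2^12 = 0.610 mV.
Scaled input = 4009.1648 LSBs, so code = 4009.
Code 4009 maps back to 0 + 4009×0.000610352 V = 2.4468994 V.
Difference: 0.000100586 V → 0.101 mV.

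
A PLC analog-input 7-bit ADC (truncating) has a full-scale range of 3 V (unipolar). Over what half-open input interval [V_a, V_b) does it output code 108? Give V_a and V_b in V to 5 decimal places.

[2.53125 V, 2.55469 V)

LSB = 3/2^7 = 23.438 mV.
V_a = V_low + 108·LSB = 2.53125 V; V_b = V_low + 109·LSB = 2.55469 V.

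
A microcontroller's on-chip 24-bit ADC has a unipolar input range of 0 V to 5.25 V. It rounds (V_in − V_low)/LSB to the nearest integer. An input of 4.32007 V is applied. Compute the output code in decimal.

Full-scale span = 5.25 V; LSB = 5.25/2^24 = 0.31 µV.
Input sits at 13805475.719 steps above V_low.
So the output code is 13805476.

code 13805476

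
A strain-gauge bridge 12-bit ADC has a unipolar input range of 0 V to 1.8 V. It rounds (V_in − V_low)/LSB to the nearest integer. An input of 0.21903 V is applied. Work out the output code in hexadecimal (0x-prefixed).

code 0x1F2 (decimal 498)

With 4096 levels over 1.8 V, one step is 439.45 µV.
(0.21903 − 0) / 0.000439453 = 498.415 LSBs.
round(498.415) = 498.
In hexadecimal (0x-prefixed): 0x1F2.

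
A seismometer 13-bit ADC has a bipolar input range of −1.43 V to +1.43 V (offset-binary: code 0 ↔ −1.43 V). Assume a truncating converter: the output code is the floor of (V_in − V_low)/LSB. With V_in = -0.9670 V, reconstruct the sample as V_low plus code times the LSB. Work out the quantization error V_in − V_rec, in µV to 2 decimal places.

LSB = 2.86/2^13 = 349.12 µV.
(V_in − V_low)/LSB = (-0.9670 − (−1.43))/0.000349121 = 1326.1874 → code 1326 (floor).
Reconstructed: -0.96706543 V.
V_in − V_rec = 6.54297e-05 V = 65.43 µV.

65.43 µV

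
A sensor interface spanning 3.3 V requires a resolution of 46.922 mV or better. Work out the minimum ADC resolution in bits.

7 bits

Number of steps required ≥ 3.3 V / 46.922 mV = 70.33.
Need 2^N ≥ 70.33; 2^6 = 64, 2^7 = 128.
Minimum N = 7.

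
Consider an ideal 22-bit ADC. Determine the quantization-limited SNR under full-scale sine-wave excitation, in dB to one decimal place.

134.2 dB

SNR ≈ 6.02·N + 1.76 dB = 6.02·22 + 1.76 = 134.20 dB.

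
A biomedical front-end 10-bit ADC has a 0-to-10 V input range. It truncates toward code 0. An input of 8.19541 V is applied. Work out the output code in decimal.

LSB = 10 V / 1024 = 9.766 mV.
Input sits at 839.210 steps above V_low.
So the output code is 839.

code 839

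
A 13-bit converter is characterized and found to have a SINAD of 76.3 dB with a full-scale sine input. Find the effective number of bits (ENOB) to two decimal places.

ENOB = (SINAD − 1.76) / 6.02 = (76.3 − 1.76)/6.02 = 12.382.

12.38 bits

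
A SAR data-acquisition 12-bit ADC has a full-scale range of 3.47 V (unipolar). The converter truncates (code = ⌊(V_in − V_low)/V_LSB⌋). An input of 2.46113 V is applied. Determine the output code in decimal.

code 2905

LSB = 3.47 V / 4096 = 0.847 mV.
(2.46113 − 0) / 0.000847168 = 2905.126 LSBs.
So the output code is 2905.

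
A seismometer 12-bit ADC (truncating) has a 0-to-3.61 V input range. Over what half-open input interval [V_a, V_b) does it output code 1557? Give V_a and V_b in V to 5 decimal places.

[1.37226 V, 1.37314 V)

LSB = 3.61/2^12 = 0.881 mV.
V_a = V_low + 1557·LSB = 1.37226 V; V_b = V_low + 1558·LSB = 1.37314 V.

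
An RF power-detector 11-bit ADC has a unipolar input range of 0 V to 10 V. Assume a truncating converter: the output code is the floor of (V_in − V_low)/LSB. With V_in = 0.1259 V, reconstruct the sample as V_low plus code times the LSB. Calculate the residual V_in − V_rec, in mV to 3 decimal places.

One LSB is 10 V / 2048 = 4.883 mV.
(V_in − V_low)/LSB = (0.1259 − 0)/0.00488281 = 25.7843 → code 25 (floor).
Reconstructed: 0.12207031 V.
Error = 0.1259 − 0.12207031 = 0.00382969 V = 3.830 mV.

3.830 mV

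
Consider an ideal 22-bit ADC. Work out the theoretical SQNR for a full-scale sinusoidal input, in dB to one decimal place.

134.2 dB

SNR ≈ 6.02·N + 1.76 dB = 6.02·22 + 1.76 = 134.20 dB.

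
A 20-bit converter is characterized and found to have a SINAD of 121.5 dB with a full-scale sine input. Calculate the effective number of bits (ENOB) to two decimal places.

19.89 bits

ENOB = (SINAD − 1.76) / 6.02 = (121.5 − 1.76)/6.02 = 19.890.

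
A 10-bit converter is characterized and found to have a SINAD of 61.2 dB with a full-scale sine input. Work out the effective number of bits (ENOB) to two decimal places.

ENOB = (SINAD − 1.76) / 6.02 = (61.2 − 1.76)/6.02 = 9.874.

9.87 bits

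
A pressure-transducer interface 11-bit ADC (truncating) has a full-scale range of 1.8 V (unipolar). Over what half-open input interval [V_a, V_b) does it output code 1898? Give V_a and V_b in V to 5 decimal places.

[1.66816 V, 1.66904 V)

LSB = 1.8/2^11 = 0.879 mV.
V_a = V_low + 1898·LSB = 1.66816 V; V_b = V_low + 1899·LSB = 1.66904 V.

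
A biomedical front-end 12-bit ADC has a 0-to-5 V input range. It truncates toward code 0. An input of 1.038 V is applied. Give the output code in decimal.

code 850

LSB = 5 V / 4096 = 1.221 mV.
(V_in − V_low)/LSB = (1.038 − 0) / 0.0012207 = 850.330.
So the output code is 850.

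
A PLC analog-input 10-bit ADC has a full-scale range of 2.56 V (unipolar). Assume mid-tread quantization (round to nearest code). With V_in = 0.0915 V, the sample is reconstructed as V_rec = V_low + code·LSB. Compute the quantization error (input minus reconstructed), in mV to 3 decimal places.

One LSB is 2.56 V / 1024 = 2.500 mV.
(0.0915 − 0)/0.0025 = 36.6000; round gives code 37.
V_rec = 0 + 37·0.0025 = 0.0925 V.
V_in − V_rec = -0.001 V = -1.000 mV.

-1.000 mV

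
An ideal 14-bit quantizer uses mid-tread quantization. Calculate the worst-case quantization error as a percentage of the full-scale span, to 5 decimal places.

Rounding → worst-case error = ½ LSB = V_FS/2^15, so 100/32768 = 0.00305176 % of full scale.

0.00305 %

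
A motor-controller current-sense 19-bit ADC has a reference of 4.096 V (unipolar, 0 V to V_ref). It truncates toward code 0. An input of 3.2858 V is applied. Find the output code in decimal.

Full-scale span = 4.096 V; LSB = 4.096/2^19 = 7.81 µV.
(3.2858 − 0) / 7.8125e-06 = 420582.400 LSBs.
⌊·⌋(420582.400) = 420582.

code 420582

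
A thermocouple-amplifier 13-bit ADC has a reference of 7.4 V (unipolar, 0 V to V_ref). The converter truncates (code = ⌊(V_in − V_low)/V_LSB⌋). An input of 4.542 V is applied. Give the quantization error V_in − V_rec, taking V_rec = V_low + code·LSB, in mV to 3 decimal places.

One LSB is 7.4 V / 8192 = 0.903 mV.
(V_in − V_low)/LSB = (4.542 − 0)/0.00090332 = 5028.1168 → code 5028 (floor).
V_rec = 0 + 5028·0.00090332 = 4.5418945 V.
Difference: 0.000105469 V → 0.105 mV.

0.105 mV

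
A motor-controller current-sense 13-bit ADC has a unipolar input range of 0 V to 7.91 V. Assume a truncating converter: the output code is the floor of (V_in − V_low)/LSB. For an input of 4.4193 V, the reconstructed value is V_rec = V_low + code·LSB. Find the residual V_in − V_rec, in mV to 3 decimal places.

One LSB is 7.91 V / 8192 = 0.966 mV.
Scaled input = 4576.8528 LSBs, so code = 4576.
Code 4576 maps back to 0 + 4576×0.000965576 V = 4.4184766 V.
Difference: 0.000823437 V → 0.823 mV.

0.823 mV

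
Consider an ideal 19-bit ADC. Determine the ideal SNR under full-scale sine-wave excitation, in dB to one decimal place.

SNR ≈ 6.02·N + 1.76 dB = 6.02·19 + 1.76 = 116.14 dB.

116.1 dB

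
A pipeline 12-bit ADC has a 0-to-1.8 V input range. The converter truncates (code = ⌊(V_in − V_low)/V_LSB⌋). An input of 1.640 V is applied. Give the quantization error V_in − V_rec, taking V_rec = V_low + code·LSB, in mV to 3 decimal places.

Step size: 1.8 V ÷ 2^12 = 439.45 µV.
(V_in − V_low)/LSB = (1.640 − 0)/0.000439453 = 3731.9111 → code 3731 (floor).
Reconstructed: 1.6395996 V.
Error = 1.640 − 1.6395996 = 0.000400391 V = 0.400 mV.

0.400 mV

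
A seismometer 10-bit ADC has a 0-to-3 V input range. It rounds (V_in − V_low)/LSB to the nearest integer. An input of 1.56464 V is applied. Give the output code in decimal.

Full-scale span = 3 V; LSB = 3/2^10 = 2.930 mV.
(1.56464 − 0) / 0.00292969 = 534.064 LSBs.
Round → code 534.

code 534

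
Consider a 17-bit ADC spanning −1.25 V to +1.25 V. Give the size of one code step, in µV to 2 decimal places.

19.07 µV

Full-scale span = 2.5 V.
LSB = 2.5 / 2^17 = 2.5 / 131072 = 1.90735e-05 V = 19.07 µV.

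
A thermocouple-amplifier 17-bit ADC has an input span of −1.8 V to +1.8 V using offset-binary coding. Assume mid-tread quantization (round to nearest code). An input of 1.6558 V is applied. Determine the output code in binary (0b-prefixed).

code 0b11110101101111110 (decimal 125822)

Full-scale span = 3.6 V; LSB = 3.6/2^17 = 27.47 µV.
(V_in − V_low)/LSB = (1.6558 − (−1.8)) / 2.74658e-05 = 125821.838.
round(125821.838) = 125822.
In binary (0b-prefixed): 0b11110101101111110.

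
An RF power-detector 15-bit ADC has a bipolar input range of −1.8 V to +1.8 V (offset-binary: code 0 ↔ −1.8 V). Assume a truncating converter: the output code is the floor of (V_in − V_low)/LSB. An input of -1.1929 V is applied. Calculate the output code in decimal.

code 5525

LSB = 3.6 V / 32768 = 109.86 µV.
(-1.1929 − (−1.8)) / 0.000109863 = 5525.959 LSBs.
⌊·⌋(5525.959) = 5525.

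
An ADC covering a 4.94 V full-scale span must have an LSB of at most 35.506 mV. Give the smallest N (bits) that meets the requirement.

8 bits

Number of steps required ≥ 4.94 V / 35.506 mV = 139.13.
Need 2^N ≥ 139.13; 2^7 = 128, 2^8 = 256.
Minimum N = 8.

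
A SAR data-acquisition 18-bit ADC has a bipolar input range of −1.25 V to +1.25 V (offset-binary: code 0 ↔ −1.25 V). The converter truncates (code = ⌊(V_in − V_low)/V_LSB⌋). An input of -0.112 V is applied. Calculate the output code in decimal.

Full-scale span = 2.5 V; LSB = 2.5/2^18 = 9.54 µV.
(-0.112 − (−1.25)) / 9.53674e-06 = 119327.949 LSBs.
Floor → code 119327.

code 119327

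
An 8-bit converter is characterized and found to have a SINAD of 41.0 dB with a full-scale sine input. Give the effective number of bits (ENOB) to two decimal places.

6.52 bits

ENOB = (SINAD − 1.76) / 6.02 = (41.0 − 1.76)/6.02 = 6.518.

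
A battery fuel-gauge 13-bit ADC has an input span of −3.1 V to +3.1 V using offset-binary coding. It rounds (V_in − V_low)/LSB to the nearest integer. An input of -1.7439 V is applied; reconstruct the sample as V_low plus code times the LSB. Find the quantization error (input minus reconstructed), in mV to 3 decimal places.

Step size: 6.2 V ÷ 2^13 = 0.757 mV.
Scaled input = 1791.8018 LSBs, so code = 1792.
Code 1792 maps back to (−3.1) + 1792×0.000756836 V = -1.74375 V.
Difference: -0.00015 V → -0.150 mV.

-0.150 mV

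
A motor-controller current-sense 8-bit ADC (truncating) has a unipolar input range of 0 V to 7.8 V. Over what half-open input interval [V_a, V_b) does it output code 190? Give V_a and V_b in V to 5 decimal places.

[5.78906 V, 5.81953 V)

LSB = 7.8/2^8 = 30.469 mV.
V_a = V_low + 190·LSB = 5.78906 V; V_b = V_low + 191·LSB = 5.81953 V.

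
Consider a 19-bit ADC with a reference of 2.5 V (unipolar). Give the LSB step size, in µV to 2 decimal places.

Full-scale span = 2.5 V.
LSB = 2.5 / 2^19 = 2.5 / 524288 = 4.76837e-06 V = 4.77 µV.

4.77 µV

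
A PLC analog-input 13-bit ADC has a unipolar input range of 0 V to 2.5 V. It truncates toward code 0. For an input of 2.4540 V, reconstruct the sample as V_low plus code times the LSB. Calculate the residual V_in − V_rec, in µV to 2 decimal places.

LSB = 2.5/2^13 = 305.18 µV.
Scaled input = 8041.2672 LSBs, so code = 8041.
Reconstructed: 2.4539185 V.
V_in − V_rec = 8.1543e-05 V = 81.54 µV.

81.54 µV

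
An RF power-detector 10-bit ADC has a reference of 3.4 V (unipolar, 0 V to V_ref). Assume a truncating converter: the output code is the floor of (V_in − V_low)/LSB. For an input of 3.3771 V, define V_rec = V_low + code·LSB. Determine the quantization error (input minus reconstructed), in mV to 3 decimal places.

0.342 mV

Step size: 3.4 V ÷ 2^10 = 3.320 mV.
(3.3771 − 0)/0.00332031 = 1017.1031; ⌊·⌋ gives code 1017.
Reconstructed: 3.3767578 V.
V_in − V_rec = 0.000342187 V = 0.342 mV.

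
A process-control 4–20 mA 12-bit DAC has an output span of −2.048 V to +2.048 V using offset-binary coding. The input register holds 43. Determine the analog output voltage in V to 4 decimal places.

LSB = 4.096 V / 2^12 = 1.000 mV.
V_out = (−2.048) + 43 × 0.001 V = -2.005 V.

-2.0050 V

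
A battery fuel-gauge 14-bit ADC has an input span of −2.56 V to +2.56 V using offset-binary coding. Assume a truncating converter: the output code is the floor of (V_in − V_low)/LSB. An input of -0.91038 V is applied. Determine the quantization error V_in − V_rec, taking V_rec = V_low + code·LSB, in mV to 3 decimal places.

0.245 mV

Step size: 5.12 V ÷ 2^14 = 312.50 µV.
(-0.91038 − (−2.56))/0.0003125 = 5278.7840; ⌊·⌋ gives code 5278.
Code 5278 maps back to (−2.56) + 5278×0.0003125 V = -0.910625 V.
Error = -0.91038 − (−0.910625) = 0.000245 V = 0.245 mV.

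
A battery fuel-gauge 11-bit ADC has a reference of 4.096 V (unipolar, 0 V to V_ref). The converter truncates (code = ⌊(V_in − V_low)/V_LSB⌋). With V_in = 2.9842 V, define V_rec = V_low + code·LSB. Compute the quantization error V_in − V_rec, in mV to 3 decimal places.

LSB = 4.096/2^11 = 2.000 mV.
Scaled input = 1492.1000 LSBs, so code = 1492.
V_rec = 0 + 1492·0.002 = 2.984 V.
V_in − V_rec = 0.0002 V = 0.200 mV.

0.200 mV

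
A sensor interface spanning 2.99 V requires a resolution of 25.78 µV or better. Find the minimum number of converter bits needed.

17 bits

Number of steps required ≥ 2.99 V / 25.78 µV = 115981.38.
Need 2^N ≥ 115981.38; 2^16 = 65536, 2^17 = 131072.
Minimum N = 17.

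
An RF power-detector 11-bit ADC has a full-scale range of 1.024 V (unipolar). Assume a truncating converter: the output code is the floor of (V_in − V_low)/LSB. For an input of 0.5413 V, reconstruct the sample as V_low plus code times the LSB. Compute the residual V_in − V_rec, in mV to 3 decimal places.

0.300 mV

One LSB is 1.024 V / 2048 = 0.500 mV.
Scaled input = 1082.6000 LSBs, so code = 1082.
Code 1082 maps back to 0 + 1082×0.0005 V = 0.541 V.
Difference: 0.0003 V → 0.300 mV.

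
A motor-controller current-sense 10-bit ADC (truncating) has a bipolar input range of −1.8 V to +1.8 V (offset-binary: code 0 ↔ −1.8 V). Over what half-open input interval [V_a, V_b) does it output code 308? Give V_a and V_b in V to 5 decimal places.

[-0.71719 V, -0.71367 V)

LSB = 3.6/2^10 = 3.516 mV.
V_a = V_low + 308·LSB = -0.717187 V; V_b = V_low + 309·LSB = -0.713672 V.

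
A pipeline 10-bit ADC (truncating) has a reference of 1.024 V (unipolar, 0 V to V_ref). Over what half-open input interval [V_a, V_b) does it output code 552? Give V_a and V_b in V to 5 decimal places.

[0.55200 V, 0.55300 V)

LSB = 1.024/2^10 = 1.000 mV.
V_a = V_low + 552·LSB = 0.552 V; V_b = V_low + 553·LSB = 0.553 V.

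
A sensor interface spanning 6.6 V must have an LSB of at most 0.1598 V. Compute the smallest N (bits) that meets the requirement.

Number of steps required ≥ 6.6 V / 0.1598 V = 41.30.
Need 2^N ≥ 41.30; 2^5 = 32, 2^6 = 64.
Minimum N = 6.

6 bits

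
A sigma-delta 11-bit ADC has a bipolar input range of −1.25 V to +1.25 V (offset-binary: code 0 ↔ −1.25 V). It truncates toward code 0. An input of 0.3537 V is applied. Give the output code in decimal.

LSB = 2.5 V / 2048 = 1.221 mV.
Input sits at 1313.751 steps above V_low.
So the output code is 1313.

code 1313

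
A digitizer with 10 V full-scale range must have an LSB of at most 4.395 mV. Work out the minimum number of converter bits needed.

12 bits

Number of steps required ≥ 10 V / 4.395 mV = 2275.31.
Need 2^N ≥ 2275.31; 2^11 = 2048, 2^12 = 4096.
Minimum N = 12.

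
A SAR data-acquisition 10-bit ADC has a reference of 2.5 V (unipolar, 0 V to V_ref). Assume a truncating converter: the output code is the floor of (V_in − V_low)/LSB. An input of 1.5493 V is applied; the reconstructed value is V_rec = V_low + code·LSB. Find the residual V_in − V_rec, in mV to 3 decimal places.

One LSB is 2.5 V / 1024 = 2.441 mV.
(1.5493 − 0)/0.00244141 = 634.5933; ⌊·⌋ gives code 634.
Reconstructed: 1.5478516 V.
Error = 1.5493 − 1.5478516 = 0.00144844 V = 1.448 mV.

1.448 mV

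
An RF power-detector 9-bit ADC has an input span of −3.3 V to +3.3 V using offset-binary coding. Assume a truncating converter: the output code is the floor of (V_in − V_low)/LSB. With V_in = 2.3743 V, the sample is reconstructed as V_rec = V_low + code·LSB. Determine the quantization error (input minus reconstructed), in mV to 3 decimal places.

2.425 mV

LSB = 6.6/2^9 = 12.891 mV.
Scaled input = 440.1881 LSBs, so code = 440.
Code 440 maps back to (−3.3) + 440×0.0128906 V = 2.371875 V.
Difference: 0.002425 V → 2.425 mV.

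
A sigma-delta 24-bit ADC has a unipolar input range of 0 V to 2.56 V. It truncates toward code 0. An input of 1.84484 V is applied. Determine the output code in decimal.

With 16777216 levels over 2.56 V, one step is 0.15 µV.
(1.84484 − 0) / 1.52588e-07 = 12090343.424 LSBs.
Floor → code 12090343.

code 12090343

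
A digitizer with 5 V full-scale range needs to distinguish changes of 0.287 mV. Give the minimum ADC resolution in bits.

Number of steps required ≥ 5 V / 0.287 mV = 17421.60.
Need 2^N ≥ 17421.60; 2^14 = 16384, 2^15 = 32768.
Minimum N = 15.

15 bits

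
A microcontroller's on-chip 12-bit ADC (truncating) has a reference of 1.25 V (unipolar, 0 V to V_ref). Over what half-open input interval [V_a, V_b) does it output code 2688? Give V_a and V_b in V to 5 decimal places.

[0.82031 V, 0.82062 V)

LSB = 1.25/2^12 = 305.18 µV.
V_a = V_low + 2688·LSB = 0.820312 V; V_b = V_low + 2689·LSB = 0.820618 V.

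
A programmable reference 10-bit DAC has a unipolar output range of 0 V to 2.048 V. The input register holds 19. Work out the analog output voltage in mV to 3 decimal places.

38.000 mV

LSB = 2.048 V / 2^10 = 2.000 mV.
V_out = 0 + 19 × 0.002 V = 0.038 V.
= 38.000 mV.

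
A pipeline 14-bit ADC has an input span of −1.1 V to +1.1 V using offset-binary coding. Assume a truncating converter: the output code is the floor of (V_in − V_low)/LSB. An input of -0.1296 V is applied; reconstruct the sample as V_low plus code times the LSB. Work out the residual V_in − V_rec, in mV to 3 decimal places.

One LSB is 2.2 V / 16384 = 134.28 µV.
(V_in − V_low)/LSB = (-0.1296 − (−1.1))/0.000134277 = 7226.8335 → code 7226 (floor).
Reconstructed: -0.12971191 V.
Error = -0.1296 − (−0.12971191) = 0.000111914 V = 0.112 mV.

0.112 mV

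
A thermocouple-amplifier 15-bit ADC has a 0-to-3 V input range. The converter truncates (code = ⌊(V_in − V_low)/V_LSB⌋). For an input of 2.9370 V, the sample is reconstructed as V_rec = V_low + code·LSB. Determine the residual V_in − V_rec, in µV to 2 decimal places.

79.83 µV

LSB = 3/2^15 = 91.55 µV.
(V_in − V_low)/LSB = (2.9370 − 0)/9.15527e-05 = 32079.8720 → code 32079 (floor).
Reconstructed: 2.9369202 V.
V_in − V_rec = 7.9834e-05 V = 79.83 µV.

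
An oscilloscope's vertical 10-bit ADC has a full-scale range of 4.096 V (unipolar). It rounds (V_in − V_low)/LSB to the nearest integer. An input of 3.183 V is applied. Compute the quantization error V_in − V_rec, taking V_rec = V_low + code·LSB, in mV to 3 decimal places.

One LSB is 4.096 V / 1024 = 4.000 mV.
(3.183 − 0)/0.004 = 795.7500; round gives code 796.
V_rec = 0 + 796·0.004 = 3.184 V.
Error = 3.183 − 3.184 = -0.001 V = -1.000 mV.

-1.000 mV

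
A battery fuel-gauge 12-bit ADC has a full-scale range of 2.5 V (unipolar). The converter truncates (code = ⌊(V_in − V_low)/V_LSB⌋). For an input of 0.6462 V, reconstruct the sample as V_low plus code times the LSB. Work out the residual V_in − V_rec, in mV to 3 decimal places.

0.448 mV

LSB = 2.5/2^12 = 0.610 mV.
(0.6462 − 0)/0.000610352 = 1058.7341; ⌊·⌋ gives code 1058.
Code 1058 maps back to 0 + 1058×0.000610352 V = 0.64575195 V.
Difference: 0.000448047 V → 0.448 mV.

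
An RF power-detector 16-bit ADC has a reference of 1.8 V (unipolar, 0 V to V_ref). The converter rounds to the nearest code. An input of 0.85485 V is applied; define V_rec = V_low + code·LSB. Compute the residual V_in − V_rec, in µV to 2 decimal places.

3.81 µV

LSB = 1.8/2^16 = 27.47 µV.
(0.85485 − 0)/2.74658e-05 = 31124.1387; round gives code 31124.
Code 31124 maps back to 0 + 31124×2.74658e-05 V = 0.85484619 V.
V_in − V_rec = 3.80859e-06 V = 3.81 µV.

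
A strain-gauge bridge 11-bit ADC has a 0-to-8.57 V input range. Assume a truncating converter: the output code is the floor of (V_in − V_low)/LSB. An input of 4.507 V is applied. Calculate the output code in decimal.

code 1077

LSB = 8.57 V / 2048 = 4.185 mV.
(4.507 − 0) / 0.00418457 = 1077.052 LSBs.
⌊·⌋(1077.052) = 1077.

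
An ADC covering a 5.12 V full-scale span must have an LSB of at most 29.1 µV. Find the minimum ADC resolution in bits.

Number of steps required ≥ 5.12 V / 29.1 µV = 175945.02.
Need 2^N ≥ 175945.02; 2^17 = 131072, 2^18 = 262144.
Minimum N = 18.

18 bits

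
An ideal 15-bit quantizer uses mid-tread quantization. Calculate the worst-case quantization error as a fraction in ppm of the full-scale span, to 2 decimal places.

15.26 ppm

Rounding → worst-case error = ½ LSB = V_FS/2^16, so 1e+06/65536 = 15.2588 ppm of full scale.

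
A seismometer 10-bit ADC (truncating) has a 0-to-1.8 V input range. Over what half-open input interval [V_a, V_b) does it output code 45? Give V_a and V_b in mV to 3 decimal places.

LSB = 1.8/2^10 = 1.758 mV.
V_a = V_low + 45·LSB = 0.0791016 V; V_b = V_low + 46·LSB = 0.0808594 V.

[79.102 mV, 80.859 mV)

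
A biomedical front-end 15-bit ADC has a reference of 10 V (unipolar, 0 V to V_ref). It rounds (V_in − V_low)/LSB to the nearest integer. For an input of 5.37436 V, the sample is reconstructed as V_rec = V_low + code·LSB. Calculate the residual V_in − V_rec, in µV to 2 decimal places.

-90.68 µV

Step size: 10 V ÷ 2^15 = 305.18 µV.
(V_in − V_low)/LSB = (5.37436 − 0)/0.000305176 = 17610.7028 → code 17611 (round).
Reconstructed: 5.3744507 V.
V_in − V_rec = -9.06836e-05 V = -90.68 µV.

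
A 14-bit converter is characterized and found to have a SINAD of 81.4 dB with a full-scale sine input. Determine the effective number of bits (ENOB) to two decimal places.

13.23 bits

ENOB = (SINAD − 1.76) / 6.02 = (81.4 − 1.76)/6.02 = 13.229.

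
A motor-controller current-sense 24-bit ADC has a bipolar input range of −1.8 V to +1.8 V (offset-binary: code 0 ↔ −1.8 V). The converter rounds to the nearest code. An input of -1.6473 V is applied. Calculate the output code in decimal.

LSB = 3.6 V / 16777216 = 0.21 µV.
Input sits at 711633.579 steps above V_low.
round(711633.579) = 711634.

code 711634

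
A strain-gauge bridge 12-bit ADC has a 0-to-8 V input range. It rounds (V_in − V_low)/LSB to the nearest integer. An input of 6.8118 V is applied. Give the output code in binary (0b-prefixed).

LSB = 8 V / 4096 = 1.953 mV.
Input sits at 3487.642 steps above V_low.
Round → code 3488.
In binary (0b-prefixed): 0b110110100000.

code 0b110110100000 (decimal 3488)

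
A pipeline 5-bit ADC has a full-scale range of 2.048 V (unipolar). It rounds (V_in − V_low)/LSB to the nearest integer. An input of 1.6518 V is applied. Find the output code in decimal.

code 26

LSB = 2.048 V / 32 = 64.000 mV.
(V_in − V_low)/LSB = (1.6518 − 0) / 0.064 = 25.809.
Round → code 26.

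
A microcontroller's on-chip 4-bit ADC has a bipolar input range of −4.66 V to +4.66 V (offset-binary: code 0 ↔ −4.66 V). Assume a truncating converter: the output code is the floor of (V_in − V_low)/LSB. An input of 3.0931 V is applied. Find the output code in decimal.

code 13

With 16 levels over 9.32 V, one step is 0.5825 V.
(V_in − V_low)/LSB = (3.0931 − (−4.66)) / 0.5825 = 13.310.
⌊·⌋(13.310) = 13.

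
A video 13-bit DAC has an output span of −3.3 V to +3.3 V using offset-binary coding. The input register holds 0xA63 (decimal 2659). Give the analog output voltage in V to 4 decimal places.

LSB = 6.6 V / 2^13 = 0.806 mV.
Code 0xA63 = 2659 decimal.
V_out = (−3.3) + 2659 × 0.000805664 V = -1.15774 V.

-1.1577 V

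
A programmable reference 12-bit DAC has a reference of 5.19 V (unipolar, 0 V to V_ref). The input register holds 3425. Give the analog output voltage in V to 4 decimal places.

4.3398 V

LSB = 5.19 V / 2^12 = 1.267 mV.
V_out = 0 + 3425 × 0.00126709 V = 4.33978 V.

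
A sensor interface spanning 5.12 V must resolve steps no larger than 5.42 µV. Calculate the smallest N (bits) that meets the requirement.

20 bits

Number of steps required ≥ 5.12 V / 5.42 µV = 944649.45.
Need 2^N ≥ 944649.45; 2^19 = 524288, 2^20 = 1048576.
Minimum N = 20.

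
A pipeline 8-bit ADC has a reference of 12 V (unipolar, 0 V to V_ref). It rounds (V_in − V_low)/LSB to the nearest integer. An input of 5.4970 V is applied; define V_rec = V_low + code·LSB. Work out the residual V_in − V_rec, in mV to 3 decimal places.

One LSB is 12 V / 256 = 46.875 mV.
(5.4970 − 0)/0.046875 = 117.2693; round gives code 117.
Reconstructed: 5.484375 V.
Error = 5.4970 − 5.484375 = 0.012625 V = 12.625 mV.

12.625 mV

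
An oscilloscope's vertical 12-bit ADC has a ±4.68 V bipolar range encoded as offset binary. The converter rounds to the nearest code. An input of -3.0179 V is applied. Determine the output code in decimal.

code 727

Full-scale span = 9.36 V; LSB = 9.36/2^12 = 2.285 mV.
Input sits at 727.346 steps above V_low.
round(727.346) = 727.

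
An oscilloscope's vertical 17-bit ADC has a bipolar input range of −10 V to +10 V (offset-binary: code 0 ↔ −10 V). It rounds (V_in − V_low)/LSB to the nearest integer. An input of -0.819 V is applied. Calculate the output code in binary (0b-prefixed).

code 0b1110101100001001 (decimal 60169)

Full-scale span = 20 V; LSB = 20/2^17 = 152.59 µV.
(V_in − V_low)/LSB = (-0.819 − (−10)) / 0.000152588 = 60168.602.
round(60168.602) = 60169.
In binary (0b-prefixed): 0b1110101100001001.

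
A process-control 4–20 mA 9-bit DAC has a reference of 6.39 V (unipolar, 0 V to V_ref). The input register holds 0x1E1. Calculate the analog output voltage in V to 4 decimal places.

6.0031 V

LSB = 6.39 V / 2^9 = 12.480 mV.
Code 0x1E1 = 481 decimal.
V_out = 0 + 481 × 0.0124805 V = 6.00311 V.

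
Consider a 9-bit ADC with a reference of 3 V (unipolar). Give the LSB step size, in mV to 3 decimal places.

Full-scale span = 3 V.
LSB = 3 / 2^9 = 3 / 512 = 0.00585938 V = 5.859 mV.

5.859 mV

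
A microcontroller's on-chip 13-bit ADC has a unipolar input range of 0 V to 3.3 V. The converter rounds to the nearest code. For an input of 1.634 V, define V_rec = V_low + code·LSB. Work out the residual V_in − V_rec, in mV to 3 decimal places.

Step size: 3.3 V ÷ 2^13 = 402.83 µV.
Scaled input = 4056.2812 LSBs, so code = 4056.
Code 4056 maps back to 0 + 4056×0.000402832 V = 1.6338867 V.
Error = 1.634 − 1.6338867 = 0.000113281 V = 0.113 mV.

0.113 mV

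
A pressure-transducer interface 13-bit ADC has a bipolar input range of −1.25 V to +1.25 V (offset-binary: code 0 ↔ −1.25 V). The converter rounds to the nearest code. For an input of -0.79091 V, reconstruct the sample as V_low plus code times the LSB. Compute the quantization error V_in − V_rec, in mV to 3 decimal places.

Step size: 2.5 V ÷ 2^13 = 305.18 µV.
(V_in − V_low)/LSB = (-0.79091 − (−1.25))/0.000305176 = 1504.3461 → code 1504 (round).
V_rec = (−1.25) + 1504·0.000305176 = -0.79101562 V.
Difference: 0.000105625 V → 0.106 mV.

0.106 mV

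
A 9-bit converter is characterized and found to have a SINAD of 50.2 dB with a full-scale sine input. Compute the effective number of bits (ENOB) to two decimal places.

ENOB = (SINAD − 1.76) / 6.02 = (50.2 − 1.76)/6.02 = 8.047.

8.05 bits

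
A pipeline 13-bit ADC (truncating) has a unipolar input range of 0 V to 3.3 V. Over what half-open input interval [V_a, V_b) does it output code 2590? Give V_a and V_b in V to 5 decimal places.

[1.04333 V, 1.04374 V)

LSB = 3.3/2^13 = 402.83 µV.
V_a = V_low + 2590·LSB = 1.04333 V; V_b = V_low + 2591·LSB = 1.04374 V.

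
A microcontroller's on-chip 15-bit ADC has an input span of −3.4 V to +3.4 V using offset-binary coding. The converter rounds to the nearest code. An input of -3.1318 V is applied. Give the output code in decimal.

code 1292

With 32768 levels over 6.8 V, one step is 207.52 µV.
(-3.1318 − (−3.4)) / 0.00020752 = 1292.408 LSBs.
So the output code is 1292.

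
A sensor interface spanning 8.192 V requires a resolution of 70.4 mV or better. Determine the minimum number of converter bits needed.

Number of steps required ≥ 8.192 V / 70.4 mV = 116.36.
Need 2^N ≥ 116.36; 2^6 = 64, 2^7 = 128.
Minimum N = 7.

7 bits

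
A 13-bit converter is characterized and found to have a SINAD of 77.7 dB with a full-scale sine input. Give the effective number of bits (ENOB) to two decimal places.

12.61 bits

ENOB = (SINAD − 1.76) / 6.02 = (77.7 − 1.76)/6.02 = 12.615.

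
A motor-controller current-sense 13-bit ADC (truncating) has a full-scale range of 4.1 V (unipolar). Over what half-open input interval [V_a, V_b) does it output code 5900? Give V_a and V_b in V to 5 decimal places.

[2.95288 V, 2.95338 V)

LSB = 4.1/2^13 = 0.500 mV.
V_a = V_low + 5900·LSB = 2.95288 V; V_b = V_low + 5901·LSB = 2.95338 V.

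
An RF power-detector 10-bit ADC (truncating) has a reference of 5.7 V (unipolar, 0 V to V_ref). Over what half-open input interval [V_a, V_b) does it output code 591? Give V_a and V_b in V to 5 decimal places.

[3.28975 V, 3.29531 V)

LSB = 5.7/2^10 = 5.566 mV.
V_a = V_low + 591·LSB = 3.28975 V; V_b = V_low + 592·LSB = 3.29531 V.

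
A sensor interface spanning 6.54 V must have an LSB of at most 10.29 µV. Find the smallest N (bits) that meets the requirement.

Number of steps required ≥ 6.54 V / 10.29 µV = 635568.51.
Need 2^N ≥ 635568.51; 2^19 = 524288, 2^20 = 1048576.
Minimum N = 20.

20 bits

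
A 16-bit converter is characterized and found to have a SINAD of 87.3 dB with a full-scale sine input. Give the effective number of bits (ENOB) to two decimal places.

14.21 bits

ENOB = (SINAD − 1.76) / 6.02 = (87.3 − 1.76)/6.02 = 14.209.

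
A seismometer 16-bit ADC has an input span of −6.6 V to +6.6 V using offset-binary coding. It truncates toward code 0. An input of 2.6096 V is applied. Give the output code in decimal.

LSB = 13.2 V / 65536 = 201.42 µV.
(V_in − V_low)/LSB = (2.6096 − (−6.6)) / 0.000201416 = 45724.269.
⌊·⌋(45724.269) = 45724.

code 45724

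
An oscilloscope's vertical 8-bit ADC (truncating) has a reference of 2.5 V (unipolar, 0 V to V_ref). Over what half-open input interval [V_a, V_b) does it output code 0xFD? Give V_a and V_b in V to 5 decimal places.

[2.47070 V, 2.48047 V)

LSB = 2.5/2^8 = 9.766 mV.
Code 0xFD = 253 decimal.
V_a = V_low + 253·LSB = 2.4707 V; V_b = V_low + 254·LSB = 2.48047 V.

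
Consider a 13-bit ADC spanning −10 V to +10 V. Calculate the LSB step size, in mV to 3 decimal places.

2.441 mV

Full-scale span = 20 V.
LSB = 20 / 2^13 = 20 / 8192 = 0.00244141 V = 2.441 mV.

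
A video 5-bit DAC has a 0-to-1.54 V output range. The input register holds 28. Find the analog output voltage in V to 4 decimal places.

1.3475 V

LSB = 1.54 V / 2^5 = 48.125 mV.
V_out = 0 + 28 × 0.048125 V = 1.3475 V.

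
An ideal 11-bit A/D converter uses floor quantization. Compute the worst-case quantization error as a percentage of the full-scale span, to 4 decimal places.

Truncating → worst-case error = 1 LSB = V_FS/2^11, so 100/2048 = 0.0488281 % of full scale.

0.0488 %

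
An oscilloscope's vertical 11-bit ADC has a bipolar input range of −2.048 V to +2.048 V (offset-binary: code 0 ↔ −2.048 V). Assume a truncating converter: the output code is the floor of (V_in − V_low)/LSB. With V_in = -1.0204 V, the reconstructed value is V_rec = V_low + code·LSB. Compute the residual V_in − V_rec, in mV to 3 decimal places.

1.600 mV

Step size: 4.096 V ÷ 2^11 = 2.000 mV.
(V_in − V_low)/LSB = (-1.0204 − (−2.048))/0.002 = 513.8000 → code 513 (floor).
Reconstructed: -1.022 V.
Difference: 0.0016 V → 1.600 mV.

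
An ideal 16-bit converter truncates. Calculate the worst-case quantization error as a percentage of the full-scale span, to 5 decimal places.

0.00153 %

Truncating → worst-case error = 1 LSB = V_FS/2^16, so 100/65536 = 0.00152588 % of full scale.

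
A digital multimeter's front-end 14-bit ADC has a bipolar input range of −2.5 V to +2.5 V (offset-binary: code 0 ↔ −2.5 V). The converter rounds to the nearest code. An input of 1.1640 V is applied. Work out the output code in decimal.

With 16384 levels over 5 V, one step is 305.18 µV.
(1.1640 − (−2.5)) / 0.000305176 = 12006.195 LSBs.
round(12006.195) = 12006.

code 12006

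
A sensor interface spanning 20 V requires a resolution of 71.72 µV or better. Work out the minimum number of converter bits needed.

19 bits

Number of steps required ≥ 20 V / 71.72 µV = 278862.24.
Need 2^N ≥ 278862.24; 2^18 = 262144, 2^19 = 524288.
Minimum N = 19.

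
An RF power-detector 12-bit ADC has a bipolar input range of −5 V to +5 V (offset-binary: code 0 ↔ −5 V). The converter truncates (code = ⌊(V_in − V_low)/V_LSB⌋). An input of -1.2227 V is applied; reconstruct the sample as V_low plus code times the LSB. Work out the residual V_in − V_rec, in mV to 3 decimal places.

Step size: 10 V ÷ 2^12 = 2.441 mV.
(V_in − V_low)/LSB = (-1.2227 − (−5))/0.00244141 = 1547.1821 → code 1547 (floor).
Code 1547 maps back to (−5) + 1547×0.00244141 V = -1.2231445 V.
Difference: 0.000444531 V → 0.445 mV.

0.445 mV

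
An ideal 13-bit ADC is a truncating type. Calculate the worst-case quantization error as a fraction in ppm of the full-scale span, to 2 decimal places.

122.07 ppm

Truncating → worst-case error = 1 LSB = V_FS/2^13, so 1e+06/8192 = 122.07 ppm of full scale.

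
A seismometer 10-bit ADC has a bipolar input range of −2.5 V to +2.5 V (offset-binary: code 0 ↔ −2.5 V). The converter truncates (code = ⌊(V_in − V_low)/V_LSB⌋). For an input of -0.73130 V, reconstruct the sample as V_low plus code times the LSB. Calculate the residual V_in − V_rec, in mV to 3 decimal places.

1.122 mV

One LSB is 5 V / 1024 = 4.883 mV.
Scaled input = 362.2298 LSBs, so code = 362.
Code 362 maps back to (−2.5) + 362×0.00488281 V = -0.73242188 V.
Error = -0.73130 − (−0.73242188) = 0.00112188 V = 1.122 mV.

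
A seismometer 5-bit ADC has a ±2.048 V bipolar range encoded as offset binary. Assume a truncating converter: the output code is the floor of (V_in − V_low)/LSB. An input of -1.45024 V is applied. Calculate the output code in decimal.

LSB = 4.096 V / 32 = 128.000 mV.
(-1.45024 − (−2.048)) / 0.128 = 4.670 LSBs.
⌊·⌋(4.670) = 4.

code 4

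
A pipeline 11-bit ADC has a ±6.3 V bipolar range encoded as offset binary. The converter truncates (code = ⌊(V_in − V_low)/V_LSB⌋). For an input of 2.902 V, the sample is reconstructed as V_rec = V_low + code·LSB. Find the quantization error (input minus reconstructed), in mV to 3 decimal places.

4.246 mV

Step size: 12.6 V ÷ 2^11 = 6.152 mV.
Scaled input = 1495.6902 LSBs, so code = 1495.
Code 1495 maps back to (−6.3) + 1495×0.00615234 V = 2.8977539 V.
Difference: 0.00424609 V → 4.246 mV.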